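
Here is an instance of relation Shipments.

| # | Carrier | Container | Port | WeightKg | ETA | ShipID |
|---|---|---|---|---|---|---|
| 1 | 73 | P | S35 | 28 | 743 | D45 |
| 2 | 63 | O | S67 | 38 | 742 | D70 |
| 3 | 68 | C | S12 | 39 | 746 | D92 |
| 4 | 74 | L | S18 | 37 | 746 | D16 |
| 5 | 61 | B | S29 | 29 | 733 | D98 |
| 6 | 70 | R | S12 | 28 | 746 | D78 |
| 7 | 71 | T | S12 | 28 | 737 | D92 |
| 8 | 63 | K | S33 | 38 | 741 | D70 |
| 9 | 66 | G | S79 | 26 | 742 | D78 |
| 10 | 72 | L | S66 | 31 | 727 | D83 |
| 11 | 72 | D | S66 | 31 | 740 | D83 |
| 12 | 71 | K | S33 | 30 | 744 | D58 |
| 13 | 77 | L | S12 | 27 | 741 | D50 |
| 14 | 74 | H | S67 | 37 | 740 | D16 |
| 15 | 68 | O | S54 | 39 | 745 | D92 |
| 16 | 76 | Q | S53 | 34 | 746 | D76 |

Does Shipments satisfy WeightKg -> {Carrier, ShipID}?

WeightKg=28: rows 1, 6, 7 → {Carrier,ShipID} takes values {(73, D45), (70, D78), (71, D92)} — violation
WeightKg=38: rows 2, 8 → {Carrier,ShipID} = (63, D70), (63, D70) ✓
WeightKg=39: rows 3, 15 → {Carrier,ShipID} = (68, D92), (68, D92) ✓
WeightKg=37: rows 4, 14 → {Carrier,ShipID} = (74, D16), (74, D16) ✓
WeightKg=29: row 5 → {Carrier,ShipID} = (61, D98) ✓
WeightKg=26: row 9 → {Carrier,ShipID} = (66, D78) ✓
WeightKg=31: rows 10, 11 → {Carrier,ShipID} = (72, D83), (72, D83) ✓
WeightKg=30: row 12 → {Carrier,ShipID} = (71, D58) ✓
WeightKg=27: row 13 → {Carrier,ShipID} = (77, D50) ✓
WeightKg=34: row 16 → {Carrier,ShipID} = (76, D76) ✓
Two rows agree on WeightKg but differ on {Carrier, ShipID}, so WeightKg -> {Carrier, ShipID} does not hold.

No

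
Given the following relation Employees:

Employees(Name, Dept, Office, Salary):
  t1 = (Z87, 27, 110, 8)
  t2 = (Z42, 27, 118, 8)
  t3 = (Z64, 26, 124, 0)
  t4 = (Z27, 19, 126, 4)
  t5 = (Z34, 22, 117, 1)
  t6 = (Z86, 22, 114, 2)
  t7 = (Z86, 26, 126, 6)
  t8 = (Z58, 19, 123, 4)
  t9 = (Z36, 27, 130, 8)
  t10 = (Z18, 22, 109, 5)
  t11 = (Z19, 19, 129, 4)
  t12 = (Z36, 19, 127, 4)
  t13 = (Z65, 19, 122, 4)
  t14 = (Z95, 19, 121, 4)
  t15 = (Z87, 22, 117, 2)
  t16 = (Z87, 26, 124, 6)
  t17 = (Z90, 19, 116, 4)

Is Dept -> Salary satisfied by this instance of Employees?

Dept=27: rows 1, 2, 9 → Salary = 8, 8, 8 ✓
Dept=26: rows 3, 7, 16 → Salary takes values {0, 6} — violation
Dept=19: rows 4, 8, 11, 12, 13, 14, 17 → Salary = 4, 4, 4, 4, 4, 4, 4 ✓
Dept=22: rows 5, 6, 10, 15 → Salary takes values {1, 2, 5} — violation
Two rows agree on Dept but differ on Salary, so Dept -> Salary does not hold.

No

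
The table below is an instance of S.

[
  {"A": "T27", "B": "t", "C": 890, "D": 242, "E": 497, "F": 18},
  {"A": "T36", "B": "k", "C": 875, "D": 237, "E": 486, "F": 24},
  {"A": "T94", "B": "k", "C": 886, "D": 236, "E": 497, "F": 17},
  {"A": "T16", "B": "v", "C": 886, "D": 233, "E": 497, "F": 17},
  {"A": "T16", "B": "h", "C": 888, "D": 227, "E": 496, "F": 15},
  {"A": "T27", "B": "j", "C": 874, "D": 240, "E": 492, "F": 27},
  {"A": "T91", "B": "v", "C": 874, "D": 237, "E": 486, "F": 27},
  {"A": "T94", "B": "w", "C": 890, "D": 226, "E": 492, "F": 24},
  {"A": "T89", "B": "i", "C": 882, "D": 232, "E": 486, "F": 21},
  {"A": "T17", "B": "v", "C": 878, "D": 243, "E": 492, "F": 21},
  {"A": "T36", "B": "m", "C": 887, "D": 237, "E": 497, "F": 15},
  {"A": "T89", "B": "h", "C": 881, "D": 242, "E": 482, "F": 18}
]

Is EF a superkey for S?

No

Two distinct rows share (E=497, F=17), so EF does not determine every attribute — not a superkey.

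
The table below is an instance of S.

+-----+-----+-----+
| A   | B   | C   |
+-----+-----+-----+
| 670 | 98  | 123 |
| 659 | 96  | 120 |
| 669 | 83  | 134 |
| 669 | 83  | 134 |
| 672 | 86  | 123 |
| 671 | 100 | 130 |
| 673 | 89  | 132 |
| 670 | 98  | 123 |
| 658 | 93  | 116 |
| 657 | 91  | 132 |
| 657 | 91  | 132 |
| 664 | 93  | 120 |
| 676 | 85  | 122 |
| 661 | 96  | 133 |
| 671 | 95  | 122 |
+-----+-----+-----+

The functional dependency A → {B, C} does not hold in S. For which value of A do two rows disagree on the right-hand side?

A=670: 2 rows → {B,C} = (98, 123), (98, 123) ✓
A=659: 1 row → {B,C} = (96, 120) ✓
A=669: 2 rows → {B,C} = (83, 134), (83, 134) ✓
A=672: 1 row → {B,C} = (86, 123) ✓
A=671: 2 rows → {B,C} takes values {(100, 130), (95, 122)} — violation
A=673: 1 row → {B,C} = (89, 132) ✓
A=658: 1 row → {B,C} = (93, 116) ✓
A=657: 2 rows → {B,C} = (91, 132), (91, 132) ✓
A=664: 1 row → {B,C} = (93, 120) ✓
A=676: 1 row → {B,C} = (85, 122) ✓
A=661: 1 row → {B,C} = (96, 133) ✓
The only A value with inconsistent RHS is A=671.

671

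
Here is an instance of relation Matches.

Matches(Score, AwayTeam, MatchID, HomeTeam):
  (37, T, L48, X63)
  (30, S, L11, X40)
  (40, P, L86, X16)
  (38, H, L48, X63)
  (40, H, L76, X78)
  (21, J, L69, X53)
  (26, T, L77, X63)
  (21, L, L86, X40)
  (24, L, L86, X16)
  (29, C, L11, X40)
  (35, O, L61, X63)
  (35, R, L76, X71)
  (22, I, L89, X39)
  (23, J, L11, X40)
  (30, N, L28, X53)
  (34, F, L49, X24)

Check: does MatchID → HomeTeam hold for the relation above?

No

MatchID=L48: 2 rows → HomeTeam = X63, X63 ✓
MatchID=L11: 3 rows → HomeTeam = X40, X40, X40 ✓
MatchID=L86: 3 rows → HomeTeam takes values {X16, X40} — violation
MatchID=L76: 2 rows → HomeTeam takes values {X78, X71} — violation
MatchID=L69: 1 row → HomeTeam = X53 ✓
MatchID=L77: 1 row → HomeTeam = X63 ✓
MatchID=L61: 1 row → HomeTeam = X63 ✓
MatchID=L89: 1 row → HomeTeam = X39 ✓
MatchID=L28: 1 row → HomeTeam = X53 ✓
MatchID=L49: 1 row → HomeTeam = X24 ✓
Two rows agree on MatchID but differ on HomeTeam, so MatchID → HomeTeam does not hold.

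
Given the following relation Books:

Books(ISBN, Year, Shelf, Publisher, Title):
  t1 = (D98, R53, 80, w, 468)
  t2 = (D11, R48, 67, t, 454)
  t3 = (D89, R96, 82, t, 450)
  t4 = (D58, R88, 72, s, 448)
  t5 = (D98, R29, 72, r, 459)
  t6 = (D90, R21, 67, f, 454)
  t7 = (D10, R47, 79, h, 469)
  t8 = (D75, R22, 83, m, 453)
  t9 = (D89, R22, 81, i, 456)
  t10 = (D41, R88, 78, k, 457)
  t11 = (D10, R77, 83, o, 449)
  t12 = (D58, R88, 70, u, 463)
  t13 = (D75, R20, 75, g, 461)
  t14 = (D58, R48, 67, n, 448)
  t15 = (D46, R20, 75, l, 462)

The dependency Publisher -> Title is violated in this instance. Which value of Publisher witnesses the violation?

Publisher=w: row 1 → Title = 468 ✓
Publisher=t: rows 2, 3 → Title takes values {454, 450} — violation
Publisher=s: row 4 → Title = 448 ✓
Publisher=r: row 5 → Title = 459 ✓
Publisher=f: row 6 → Title = 454 ✓
Publisher=h: row 7 → Title = 469 ✓
Publisher=m: row 8 → Title = 453 ✓
Publisher=i: row 9 → Title = 456 ✓
Publisher=k: row 10 → Title = 457 ✓
Publisher=o: row 11 → Title = 449 ✓
Publisher=u: row 12 → Title = 463 ✓
Publisher=g: row 13 → Title = 461 ✓
Publisher=n: row 14 → Title = 448 ✓
Publisher=l: row 15 → Title = 462 ✓
The only Publisher value with inconsistent Title is Publisher=t.

t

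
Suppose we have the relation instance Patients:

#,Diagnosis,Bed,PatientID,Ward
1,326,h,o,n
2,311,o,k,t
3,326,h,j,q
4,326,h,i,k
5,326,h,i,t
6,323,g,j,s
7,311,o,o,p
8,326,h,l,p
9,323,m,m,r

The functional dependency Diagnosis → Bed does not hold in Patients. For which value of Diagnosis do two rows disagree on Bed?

Diagnosis=326: rows 1, 3, 4, 5, 8 → Bed = h, h, h, h, h ✓
Diagnosis=311: rows 2, 7 → Bed = o, o ✓
Diagnosis=323: rows 6, 9 → Bed takes values {g, m} — violation
The only Diagnosis value with inconsistent Bed is Diagnosis=323.

323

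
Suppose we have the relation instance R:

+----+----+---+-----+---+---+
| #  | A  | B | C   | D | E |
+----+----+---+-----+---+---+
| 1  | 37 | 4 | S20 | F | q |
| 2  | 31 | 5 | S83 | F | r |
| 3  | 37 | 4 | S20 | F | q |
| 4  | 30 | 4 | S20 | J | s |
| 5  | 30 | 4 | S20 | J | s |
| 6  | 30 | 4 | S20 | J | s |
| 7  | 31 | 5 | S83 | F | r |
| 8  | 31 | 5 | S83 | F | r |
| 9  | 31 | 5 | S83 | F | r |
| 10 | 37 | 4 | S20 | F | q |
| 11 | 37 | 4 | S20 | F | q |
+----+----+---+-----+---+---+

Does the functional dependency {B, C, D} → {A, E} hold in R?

(B=4, C=S20, D=F): rows 1, 3, 10, 11 → {A,E} = (37, q), (37, q), (37, q), (37, q) ✓
(B=5, C=S83, D=F): rows 2, 7, 8, 9 → {A,E} = (31, r), (31, r), (31, r), (31, r) ✓
(B=4, C=S20, D=J): rows 4, 5, 6 → {A,E} = (30, s), (30, s), (30, s) ✓
Every {B, C, D} value is associated with a single {A, E} value, so {B, C, D} → {A, E} holds.

Yes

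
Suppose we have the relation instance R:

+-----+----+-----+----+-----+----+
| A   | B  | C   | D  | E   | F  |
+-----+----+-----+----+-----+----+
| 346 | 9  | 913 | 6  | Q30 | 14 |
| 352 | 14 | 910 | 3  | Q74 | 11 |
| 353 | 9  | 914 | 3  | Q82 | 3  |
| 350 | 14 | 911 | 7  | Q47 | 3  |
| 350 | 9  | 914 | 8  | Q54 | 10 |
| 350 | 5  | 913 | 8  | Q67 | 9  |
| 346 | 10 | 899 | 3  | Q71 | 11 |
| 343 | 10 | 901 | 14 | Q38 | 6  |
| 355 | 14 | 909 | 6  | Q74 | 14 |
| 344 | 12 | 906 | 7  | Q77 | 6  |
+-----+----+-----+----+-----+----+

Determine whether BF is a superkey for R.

All 10 rows have distinct BF values, so BF → (all attributes) holds and BF is a superkey.

Yes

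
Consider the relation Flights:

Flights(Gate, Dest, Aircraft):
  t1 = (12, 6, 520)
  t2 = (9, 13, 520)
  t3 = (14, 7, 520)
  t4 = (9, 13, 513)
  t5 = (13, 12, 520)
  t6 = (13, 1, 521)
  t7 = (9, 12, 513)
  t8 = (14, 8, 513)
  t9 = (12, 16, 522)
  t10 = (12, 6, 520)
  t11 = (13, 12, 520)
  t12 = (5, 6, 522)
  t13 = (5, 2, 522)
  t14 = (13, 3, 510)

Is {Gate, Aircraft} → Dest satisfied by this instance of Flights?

No

(Gate=12, Aircraft=520): rows 1, 10 → Dest = 6, 6 ✓
(Gate=9, Aircraft=520): row 2 → Dest = 13 ✓
(Gate=14, Aircraft=520): row 3 → Dest = 7 ✓
(Gate=9, Aircraft=513): rows 4, 7 → Dest takes values {13, 12} — violation
(Gate=13, Aircraft=520): rows 5, 11 → Dest = 12, 12 ✓
(Gate=13, Aircraft=521): row 6 → Dest = 1 ✓
(Gate=14, Aircraft=513): row 8 → Dest = 8 ✓
(Gate=12, Aircraft=522): row 9 → Dest = 16 ✓
(Gate=5, Aircraft=522): rows 12, 13 → Dest takes values {6, 2} — violation
(Gate=13, Aircraft=510): row 14 → Dest = 3 ✓
Two rows agree on {Gate, Aircraft} but differ on Dest, so {Gate, Aircraft} → Dest does not hold.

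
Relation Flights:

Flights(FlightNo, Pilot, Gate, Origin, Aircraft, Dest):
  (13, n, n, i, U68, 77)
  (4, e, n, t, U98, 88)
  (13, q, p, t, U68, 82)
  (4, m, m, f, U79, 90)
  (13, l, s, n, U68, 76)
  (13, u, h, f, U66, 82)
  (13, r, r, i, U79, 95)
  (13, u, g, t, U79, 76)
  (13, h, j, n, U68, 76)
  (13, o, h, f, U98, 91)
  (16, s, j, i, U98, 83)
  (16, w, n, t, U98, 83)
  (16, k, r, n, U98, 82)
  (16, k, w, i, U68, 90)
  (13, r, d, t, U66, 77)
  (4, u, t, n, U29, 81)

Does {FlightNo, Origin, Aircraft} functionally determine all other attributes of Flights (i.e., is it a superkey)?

No

Two distinct rows share (FlightNo=13, Origin=n, Aircraft=U68), so {FlightNo, Origin, Aircraft} does not determine every attribute — not a superkey.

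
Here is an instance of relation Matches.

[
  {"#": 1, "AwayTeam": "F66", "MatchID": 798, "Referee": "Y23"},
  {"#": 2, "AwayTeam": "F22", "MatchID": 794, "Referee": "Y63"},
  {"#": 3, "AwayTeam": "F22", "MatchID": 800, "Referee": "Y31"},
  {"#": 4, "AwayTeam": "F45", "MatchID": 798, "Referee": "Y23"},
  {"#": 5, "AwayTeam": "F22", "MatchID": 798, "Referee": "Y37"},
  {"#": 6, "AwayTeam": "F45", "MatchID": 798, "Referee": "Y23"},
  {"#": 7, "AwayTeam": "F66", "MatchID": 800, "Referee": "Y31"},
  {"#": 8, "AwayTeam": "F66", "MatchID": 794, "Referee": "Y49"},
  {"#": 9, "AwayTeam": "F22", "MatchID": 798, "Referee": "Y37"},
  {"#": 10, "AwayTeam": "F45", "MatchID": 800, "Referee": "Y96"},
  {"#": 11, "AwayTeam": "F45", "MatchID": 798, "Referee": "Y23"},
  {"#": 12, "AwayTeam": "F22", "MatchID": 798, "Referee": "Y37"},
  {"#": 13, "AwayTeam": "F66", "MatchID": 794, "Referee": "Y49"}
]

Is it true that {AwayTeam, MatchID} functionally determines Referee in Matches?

(AwayTeam=F66, MatchID=798): row 1 → Referee = Y23 ✓
(AwayTeam=F22, MatchID=794): row 2 → Referee = Y63 ✓
(AwayTeam=F22, MatchID=800): row 3 → Referee = Y31 ✓
(AwayTeam=F45, MatchID=798): rows 4, 6, 11 → Referee = Y23, Y23, Y23 ✓
(AwayTeam=F22, MatchID=798): rows 5, 9, 12 → Referee = Y37, Y37, Y37 ✓
(AwayTeam=F66, MatchID=800): row 7 → Referee = Y31 ✓
(AwayTeam=F66, MatchID=794): rows 8, 13 → Referee = Y49, Y49 ✓
(AwayTeam=F45, MatchID=800): row 10 → Referee = Y96 ✓
Every {AwayTeam, MatchID} value is associated with a single Referee value, so {AwayTeam, MatchID} -> Referee holds.

Yes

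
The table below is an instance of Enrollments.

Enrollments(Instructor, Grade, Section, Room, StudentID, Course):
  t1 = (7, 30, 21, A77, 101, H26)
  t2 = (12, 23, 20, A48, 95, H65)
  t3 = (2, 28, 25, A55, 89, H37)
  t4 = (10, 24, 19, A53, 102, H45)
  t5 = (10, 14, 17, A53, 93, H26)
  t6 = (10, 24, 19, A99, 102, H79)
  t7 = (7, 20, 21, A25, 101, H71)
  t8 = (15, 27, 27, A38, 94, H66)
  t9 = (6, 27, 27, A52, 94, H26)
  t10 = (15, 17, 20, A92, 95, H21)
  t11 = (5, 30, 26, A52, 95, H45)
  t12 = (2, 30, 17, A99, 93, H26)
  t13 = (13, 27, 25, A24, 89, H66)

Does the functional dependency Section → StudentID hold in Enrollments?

Section=21: rows 1, 7 → StudentID = 101, 101 ✓
Section=20: rows 2, 10 → StudentID = 95, 95 ✓
Section=25: rows 3, 13 → StudentID = 89, 89 ✓
Section=19: rows 4, 6 → StudentID = 102, 102 ✓
Section=17: rows 5, 12 → StudentID = 93, 93 ✓
Section=27: rows 8, 9 → StudentID = 94, 94 ✓
Section=26: row 11 → StudentID = 95 ✓
Every Section value is associated with a single StudentID value, so Section → StudentID holds.

Yes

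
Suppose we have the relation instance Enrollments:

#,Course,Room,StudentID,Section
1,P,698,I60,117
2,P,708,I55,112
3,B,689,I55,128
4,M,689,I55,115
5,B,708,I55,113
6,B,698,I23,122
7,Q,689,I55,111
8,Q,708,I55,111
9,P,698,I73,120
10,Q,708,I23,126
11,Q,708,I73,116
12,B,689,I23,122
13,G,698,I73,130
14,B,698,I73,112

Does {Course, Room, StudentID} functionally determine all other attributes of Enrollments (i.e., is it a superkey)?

All 14 rows have distinct {Course, Room, StudentID} values, so {Course, Room, StudentID} → (all attributes) holds and {Course, Room, StudentID} is a superkey.

Yes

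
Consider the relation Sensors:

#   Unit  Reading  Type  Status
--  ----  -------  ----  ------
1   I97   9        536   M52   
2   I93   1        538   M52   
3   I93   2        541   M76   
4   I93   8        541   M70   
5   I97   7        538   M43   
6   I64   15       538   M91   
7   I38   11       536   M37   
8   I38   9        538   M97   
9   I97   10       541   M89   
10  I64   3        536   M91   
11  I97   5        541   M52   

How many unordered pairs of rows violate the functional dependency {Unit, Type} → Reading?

(Unit=I93, Type=541): violating pairs (3,4) — 1 pair.
(Unit=I97, Type=541): violating pairs (9,11) — 1 pair.

2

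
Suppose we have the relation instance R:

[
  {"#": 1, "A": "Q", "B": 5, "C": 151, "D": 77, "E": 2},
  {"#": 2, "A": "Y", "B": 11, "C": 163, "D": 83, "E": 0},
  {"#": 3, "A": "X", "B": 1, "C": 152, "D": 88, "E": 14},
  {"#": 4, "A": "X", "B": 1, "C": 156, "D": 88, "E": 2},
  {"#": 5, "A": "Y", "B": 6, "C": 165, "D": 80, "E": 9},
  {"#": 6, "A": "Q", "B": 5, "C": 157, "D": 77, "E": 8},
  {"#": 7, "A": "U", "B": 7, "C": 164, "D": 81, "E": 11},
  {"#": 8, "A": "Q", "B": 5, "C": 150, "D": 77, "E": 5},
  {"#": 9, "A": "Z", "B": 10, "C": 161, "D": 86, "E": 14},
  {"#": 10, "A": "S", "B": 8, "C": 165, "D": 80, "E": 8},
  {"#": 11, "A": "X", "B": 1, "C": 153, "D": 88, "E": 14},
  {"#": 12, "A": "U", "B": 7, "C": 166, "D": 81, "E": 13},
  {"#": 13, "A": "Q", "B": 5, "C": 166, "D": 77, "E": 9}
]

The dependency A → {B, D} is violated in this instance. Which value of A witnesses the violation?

A=Q: rows 1, 6, 8, 13 → {B,D} = (5, 77), (5, 77), (5, 77), (5, 77) ✓
A=Y: rows 2, 5 → {B,D} takes values {(11, 83), (6, 80)} — violation
A=X: rows 3, 4, 11 → {B,D} = (1, 88), (1, 88), (1, 88) ✓
A=U: rows 7, 12 → {B,D} = (7, 81), (7, 81) ✓
A=Z: row 9 → {B,D} = (10, 86) ✓
A=S: row 10 → {B,D} = (8, 80) ✓
The only A value with inconsistent RHS is A=Y.

Y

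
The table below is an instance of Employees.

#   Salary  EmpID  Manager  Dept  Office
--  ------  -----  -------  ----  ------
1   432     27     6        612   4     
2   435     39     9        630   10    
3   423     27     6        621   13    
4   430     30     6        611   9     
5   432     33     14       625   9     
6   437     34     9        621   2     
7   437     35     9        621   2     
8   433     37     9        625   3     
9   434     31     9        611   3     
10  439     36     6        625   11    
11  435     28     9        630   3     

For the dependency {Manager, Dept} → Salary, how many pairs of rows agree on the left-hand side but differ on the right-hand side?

(Manager=9, Dept=630): all 2 rows agree on Salary — 0 pairs.
(Manager=9, Dept=621): all 2 rows agree on Salary — 0 pairs.

0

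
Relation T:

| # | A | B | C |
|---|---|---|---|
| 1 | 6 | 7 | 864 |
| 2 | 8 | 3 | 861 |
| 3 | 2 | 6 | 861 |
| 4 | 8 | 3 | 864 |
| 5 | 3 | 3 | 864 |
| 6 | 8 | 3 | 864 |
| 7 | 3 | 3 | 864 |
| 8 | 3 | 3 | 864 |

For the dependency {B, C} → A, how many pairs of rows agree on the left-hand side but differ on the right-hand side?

(B=3, C=864): violating pairs (4,5), (4,7), (4,8), (5,6), (6,7), (6,8) — 6 pairs.

6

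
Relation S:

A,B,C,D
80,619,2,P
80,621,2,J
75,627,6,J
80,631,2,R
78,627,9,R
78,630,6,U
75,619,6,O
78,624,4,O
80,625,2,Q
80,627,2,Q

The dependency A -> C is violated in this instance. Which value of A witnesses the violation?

A=80: 5 rows → C = 2, 2, 2, 2, 2 ✓
A=75: 2 rows → C = 6, 6 ✓
A=78: 3 rows → C takes values {9, 6, 4} — violation
The only A value with inconsistent C is A=78.

78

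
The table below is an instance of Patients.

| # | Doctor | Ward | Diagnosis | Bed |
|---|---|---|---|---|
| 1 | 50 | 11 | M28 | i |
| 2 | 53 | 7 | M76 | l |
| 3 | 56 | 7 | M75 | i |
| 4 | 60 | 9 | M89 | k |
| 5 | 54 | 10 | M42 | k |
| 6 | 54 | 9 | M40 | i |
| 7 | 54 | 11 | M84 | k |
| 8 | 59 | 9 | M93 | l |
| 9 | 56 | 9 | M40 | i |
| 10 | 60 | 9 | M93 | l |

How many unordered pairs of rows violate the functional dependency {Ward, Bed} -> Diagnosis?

0

(Ward=9, Bed=i): all 2 rows agree on Diagnosis — 0 pairs.
(Ward=9, Bed=l): all 2 rows agree on Diagnosis — 0 pairs.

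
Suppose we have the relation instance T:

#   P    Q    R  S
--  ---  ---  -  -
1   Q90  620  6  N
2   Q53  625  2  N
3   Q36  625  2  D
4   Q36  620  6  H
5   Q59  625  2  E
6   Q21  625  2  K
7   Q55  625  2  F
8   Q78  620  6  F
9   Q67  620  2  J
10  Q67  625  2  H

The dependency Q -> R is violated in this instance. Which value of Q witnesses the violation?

Q=620: rows 1, 4, 8, 9 → R takes values {6, 2} — violation
Q=625: rows 2, 3, 5, 6, 7, 10 → R = 2, 2, 2, 2, 2, 2 ✓
The only Q value with inconsistent R is Q=620.

620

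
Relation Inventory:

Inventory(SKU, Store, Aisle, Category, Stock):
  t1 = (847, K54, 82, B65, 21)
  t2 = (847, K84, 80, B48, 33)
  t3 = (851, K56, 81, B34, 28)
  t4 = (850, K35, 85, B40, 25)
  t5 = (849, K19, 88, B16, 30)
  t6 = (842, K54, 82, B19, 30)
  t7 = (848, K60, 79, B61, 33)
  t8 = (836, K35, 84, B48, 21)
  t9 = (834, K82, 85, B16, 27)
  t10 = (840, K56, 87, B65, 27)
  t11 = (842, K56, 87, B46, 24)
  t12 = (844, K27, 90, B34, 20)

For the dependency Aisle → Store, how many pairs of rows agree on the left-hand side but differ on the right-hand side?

1

Aisle=82: all 2 rows agree on Store — 0 pairs.
Aisle=85: violating pairs (4,9) — 1 pair.
Aisle=87: all 2 rows agree on Store — 0 pairs.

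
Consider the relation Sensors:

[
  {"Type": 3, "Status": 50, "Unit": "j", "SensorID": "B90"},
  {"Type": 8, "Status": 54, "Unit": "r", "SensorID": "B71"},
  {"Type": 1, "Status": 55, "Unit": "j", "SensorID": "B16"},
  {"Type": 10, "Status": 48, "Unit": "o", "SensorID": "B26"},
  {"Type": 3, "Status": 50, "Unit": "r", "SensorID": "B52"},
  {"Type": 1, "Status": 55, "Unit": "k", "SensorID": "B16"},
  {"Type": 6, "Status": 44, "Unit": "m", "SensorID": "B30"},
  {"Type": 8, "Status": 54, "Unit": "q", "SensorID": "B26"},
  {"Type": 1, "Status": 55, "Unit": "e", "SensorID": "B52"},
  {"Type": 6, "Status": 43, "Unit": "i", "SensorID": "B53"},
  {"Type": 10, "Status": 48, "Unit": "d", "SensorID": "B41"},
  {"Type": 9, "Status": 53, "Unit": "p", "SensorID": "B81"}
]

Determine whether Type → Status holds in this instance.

No

Type=3: 2 rows → Status = 50, 50 ✓
Type=8: 2 rows → Status = 54, 54 ✓
Type=1: 3 rows → Status = 55, 55, 55 ✓
Type=10: 2 rows → Status = 48, 48 ✓
Type=6: 2 rows → Status takes values {44, 43} — violation
Type=9: 1 row → Status = 53 ✓
Two rows agree on Type but differ on Status, so Type → Status does not hold.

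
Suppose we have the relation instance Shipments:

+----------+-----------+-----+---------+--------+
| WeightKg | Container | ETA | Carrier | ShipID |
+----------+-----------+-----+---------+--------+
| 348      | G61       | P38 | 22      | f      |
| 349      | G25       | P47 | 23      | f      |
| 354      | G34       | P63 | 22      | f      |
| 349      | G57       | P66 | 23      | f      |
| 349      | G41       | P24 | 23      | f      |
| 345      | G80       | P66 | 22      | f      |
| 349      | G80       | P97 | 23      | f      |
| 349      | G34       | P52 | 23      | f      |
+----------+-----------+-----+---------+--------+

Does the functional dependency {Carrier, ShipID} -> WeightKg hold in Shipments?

(Carrier=22, ShipID=f): 3 rows → WeightKg takes values {348, 354, 345} — violation
(Carrier=23, ShipID=f): 5 rows → WeightKg = 349, 349, 349, 349, 349 ✓
Two rows agree on {Carrier, ShipID} but differ on WeightKg, so {Carrier, ShipID} -> WeightKg does not hold.

No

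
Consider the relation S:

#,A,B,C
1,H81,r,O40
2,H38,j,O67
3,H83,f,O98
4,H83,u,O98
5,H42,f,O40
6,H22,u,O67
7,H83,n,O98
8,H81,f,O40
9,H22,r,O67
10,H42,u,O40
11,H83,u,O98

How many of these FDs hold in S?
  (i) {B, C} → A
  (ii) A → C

1

(i) {B, C} → A: (B=f, C=O40): rows 5, 8 → A takes values {H42, H81} — violation — fails.
(ii) A → C: every LHS value maps to a single RHS value — holds.
1 of the 2 dependencies holds.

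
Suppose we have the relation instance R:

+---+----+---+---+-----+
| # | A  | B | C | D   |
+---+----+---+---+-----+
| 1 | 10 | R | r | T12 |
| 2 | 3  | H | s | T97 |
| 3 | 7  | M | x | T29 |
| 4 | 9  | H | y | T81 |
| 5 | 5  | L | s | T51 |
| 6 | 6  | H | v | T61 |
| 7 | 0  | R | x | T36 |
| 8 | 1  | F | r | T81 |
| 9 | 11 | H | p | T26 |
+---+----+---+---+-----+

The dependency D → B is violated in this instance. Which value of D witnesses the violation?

D=T12: row 1 → B = R ✓
D=T97: row 2 → B = H ✓
D=T29: row 3 → B = M ✓
D=T81: rows 4, 8 → B takes values {H, F} — violation
D=T51: row 5 → B = L ✓
D=T61: row 6 → B = H ✓
D=T36: row 7 → B = R ✓
D=T26: row 9 → B = H ✓
The only D value with inconsistent B is D=T81.

T81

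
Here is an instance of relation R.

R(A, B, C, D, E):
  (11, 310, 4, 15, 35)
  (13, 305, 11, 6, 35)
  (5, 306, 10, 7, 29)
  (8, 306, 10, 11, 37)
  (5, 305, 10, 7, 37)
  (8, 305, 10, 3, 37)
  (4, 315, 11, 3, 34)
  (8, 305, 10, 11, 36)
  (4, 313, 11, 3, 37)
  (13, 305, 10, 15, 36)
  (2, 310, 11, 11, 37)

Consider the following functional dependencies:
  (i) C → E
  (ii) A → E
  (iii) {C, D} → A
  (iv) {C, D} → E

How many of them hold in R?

(i) C → E: C=11: 4 rows → E takes values {35, 34, 37} — violation; C=10: 6 rows → E takes values {29, 37, 36} — violation — fails.
(ii) A → E: A=13: 2 rows → E takes values {35, 36} — violation; A=5: 2 rows → E takes values {29, 37} — violation; A=8: 3 rows → E takes values {37, 36} — violation; A=4: 2 rows → E takes values {34, 37} — violation — fails.
(iii) {C, D} → A: every LHS value maps to a single RHS value — holds.
(iv) {C, D} → E: (C=10, D=7): 2 rows → E takes values {29, 37} — violation; (C=10, D=11): 2 rows → E takes values {37, 36} — violation; (C=11, D=3): 2 rows → E takes values {34, 37} — violation — fails.
1 of the 4 dependencies holds.

1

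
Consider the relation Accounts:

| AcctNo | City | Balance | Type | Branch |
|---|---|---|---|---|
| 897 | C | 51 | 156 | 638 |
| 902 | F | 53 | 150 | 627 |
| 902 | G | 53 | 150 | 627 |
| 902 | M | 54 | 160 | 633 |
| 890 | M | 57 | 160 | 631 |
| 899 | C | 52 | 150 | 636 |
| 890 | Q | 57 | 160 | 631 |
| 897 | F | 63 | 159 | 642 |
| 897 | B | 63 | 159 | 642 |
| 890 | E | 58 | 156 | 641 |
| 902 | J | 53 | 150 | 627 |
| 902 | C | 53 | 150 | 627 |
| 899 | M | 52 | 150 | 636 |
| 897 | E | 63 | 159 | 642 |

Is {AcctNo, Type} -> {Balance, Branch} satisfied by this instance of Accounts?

(AcctNo=897, Type=156): 1 row → {Balance,Branch} = (51, 638) ✓
(AcctNo=902, Type=150): 4 rows → {Balance,Branch} = (53, 627), (53, 627), (53, 627), (53, 627) ✓
(AcctNo=902, Type=160): 1 row → {Balance,Branch} = (54, 633) ✓
(AcctNo=890, Type=160): 2 rows → {Balance,Branch} = (57, 631), (57, 631) ✓
(AcctNo=899, Type=150): 2 rows → {Balance,Branch} = (52, 636), (52, 636) ✓
(AcctNo=897, Type=159): 3 rows → {Balance,Branch} = (63, 642), (63, 642), (63, 642) ✓
(AcctNo=890, Type=156): 1 row → {Balance,Branch} = (58, 641) ✓
Every {AcctNo, Type} value is associated with a single {Balance, Branch} value, so {AcctNo, Type} -> {Balance, Branch} holds.

Yes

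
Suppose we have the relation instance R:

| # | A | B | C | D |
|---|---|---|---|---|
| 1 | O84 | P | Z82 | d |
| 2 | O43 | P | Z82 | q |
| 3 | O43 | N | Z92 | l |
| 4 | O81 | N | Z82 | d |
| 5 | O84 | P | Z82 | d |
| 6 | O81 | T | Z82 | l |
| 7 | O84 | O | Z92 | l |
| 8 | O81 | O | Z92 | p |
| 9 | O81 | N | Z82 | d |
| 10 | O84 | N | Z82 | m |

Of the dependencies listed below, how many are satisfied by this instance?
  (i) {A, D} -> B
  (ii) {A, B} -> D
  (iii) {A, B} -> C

(i) {A, D} -> B: every LHS value maps to a single RHS value — holds.
(ii) {A, B} -> D: every LHS value maps to a single RHS value — holds.
(iii) {A, B} -> C: every LHS value maps to a single RHS value — holds.
3 of the 3 dependencies hold.

3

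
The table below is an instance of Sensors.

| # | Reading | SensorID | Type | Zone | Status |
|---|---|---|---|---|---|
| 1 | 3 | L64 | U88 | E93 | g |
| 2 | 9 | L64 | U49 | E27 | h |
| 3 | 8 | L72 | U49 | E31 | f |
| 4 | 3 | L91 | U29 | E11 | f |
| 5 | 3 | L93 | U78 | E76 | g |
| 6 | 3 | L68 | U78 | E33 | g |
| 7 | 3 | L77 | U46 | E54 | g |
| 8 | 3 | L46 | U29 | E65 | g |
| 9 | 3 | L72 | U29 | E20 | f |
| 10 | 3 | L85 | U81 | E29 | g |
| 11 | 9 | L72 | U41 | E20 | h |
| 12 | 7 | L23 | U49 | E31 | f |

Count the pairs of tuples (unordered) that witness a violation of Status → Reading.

5

Status=g: all 6 rows agree on Reading — 0 pairs.
Status=h: all 2 rows agree on Reading — 0 pairs.
Status=f: violating pairs (3,4), (3,9), (3,12), (4,12), (9,12) — 5 pairs.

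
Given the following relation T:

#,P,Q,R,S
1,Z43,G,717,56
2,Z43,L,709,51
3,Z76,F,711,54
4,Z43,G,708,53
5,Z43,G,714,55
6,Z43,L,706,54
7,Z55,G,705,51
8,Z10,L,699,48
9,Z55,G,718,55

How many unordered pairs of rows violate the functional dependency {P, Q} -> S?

(P=Z43, Q=G): violating pairs (1,4), (1,5), (4,5) — 3 pairs.
(P=Z43, Q=L): violating pairs (2,6) — 1 pair.
(P=Z55, Q=G): violating pairs (7,9) — 1 pair.

5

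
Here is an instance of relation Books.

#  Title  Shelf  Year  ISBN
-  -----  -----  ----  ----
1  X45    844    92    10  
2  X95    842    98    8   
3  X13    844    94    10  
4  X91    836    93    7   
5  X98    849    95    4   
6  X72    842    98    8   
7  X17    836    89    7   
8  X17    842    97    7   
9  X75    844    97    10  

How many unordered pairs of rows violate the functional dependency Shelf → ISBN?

2

Shelf=844: all 3 rows agree on ISBN — 0 pairs.
Shelf=842: violating pairs (2,8), (6,8) — 2 pairs.
Shelf=836: all 2 rows agree on ISBN — 0 pairs.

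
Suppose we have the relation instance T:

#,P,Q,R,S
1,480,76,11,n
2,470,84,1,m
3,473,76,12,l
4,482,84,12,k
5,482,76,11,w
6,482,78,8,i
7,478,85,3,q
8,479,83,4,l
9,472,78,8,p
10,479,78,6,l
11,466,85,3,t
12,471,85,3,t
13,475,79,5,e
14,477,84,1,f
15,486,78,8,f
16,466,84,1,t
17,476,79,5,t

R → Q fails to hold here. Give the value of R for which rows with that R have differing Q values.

R=11: rows 1, 5 → Q = 76, 76 ✓
R=1: rows 2, 14, 16 → Q = 84, 84, 84 ✓
R=12: rows 3, 4 → Q takes values {76, 84} — violation
R=8: rows 6, 9, 15 → Q = 78, 78, 78 ✓
R=3: rows 7, 11, 12 → Q = 85, 85, 85 ✓
R=4: row 8 → Q = 83 ✓
R=6: row 10 → Q = 78 ✓
R=5: rows 13, 17 → Q = 79, 79 ✓
The only R value with inconsistent Q is R=12.

12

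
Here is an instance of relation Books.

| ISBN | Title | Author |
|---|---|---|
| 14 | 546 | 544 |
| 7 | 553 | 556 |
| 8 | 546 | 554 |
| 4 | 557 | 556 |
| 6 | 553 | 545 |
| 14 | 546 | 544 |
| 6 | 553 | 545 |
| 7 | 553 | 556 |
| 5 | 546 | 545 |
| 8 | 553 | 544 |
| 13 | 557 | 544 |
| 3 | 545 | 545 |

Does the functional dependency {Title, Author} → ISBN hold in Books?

(Title=546, Author=544): 2 rows → ISBN = 14, 14 ✓
(Title=553, Author=556): 2 rows → ISBN = 7, 7 ✓
(Title=546, Author=554): 1 row → ISBN = 8 ✓
(Title=557, Author=556): 1 row → ISBN = 4 ✓
(Title=553, Author=545): 2 rows → ISBN = 6, 6 ✓
(Title=546, Author=545): 1 row → ISBN = 5 ✓
(Title=553, Author=544): 1 row → ISBN = 8 ✓
(Title=557, Author=544): 1 row → ISBN = 13 ✓
(Title=545, Author=545): 1 row → ISBN = 3 ✓
Every {Title, Author} value is associated with a single ISBN value, so {Title, Author} → ISBN holds.

Yes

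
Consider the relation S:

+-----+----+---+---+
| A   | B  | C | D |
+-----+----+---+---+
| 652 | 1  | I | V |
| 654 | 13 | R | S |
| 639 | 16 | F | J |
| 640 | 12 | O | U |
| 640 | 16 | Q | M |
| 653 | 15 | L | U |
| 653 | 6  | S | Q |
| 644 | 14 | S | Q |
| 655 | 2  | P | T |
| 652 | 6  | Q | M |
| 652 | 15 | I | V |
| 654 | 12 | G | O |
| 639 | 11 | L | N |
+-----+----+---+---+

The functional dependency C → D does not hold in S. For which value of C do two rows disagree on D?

L

C=I: 2 rows → D = V, V ✓
C=R: 1 row → D = S ✓
C=F: 1 row → D = J ✓
C=O: 1 row → D = U ✓
C=Q: 2 rows → D = M, M ✓
C=L: 2 rows → D takes values {U, N} — violation
C=S: 2 rows → D = Q, Q ✓
C=P: 1 row → D = T ✓
C=G: 1 row → D = O ✓
The only C value with inconsistent D is C=L.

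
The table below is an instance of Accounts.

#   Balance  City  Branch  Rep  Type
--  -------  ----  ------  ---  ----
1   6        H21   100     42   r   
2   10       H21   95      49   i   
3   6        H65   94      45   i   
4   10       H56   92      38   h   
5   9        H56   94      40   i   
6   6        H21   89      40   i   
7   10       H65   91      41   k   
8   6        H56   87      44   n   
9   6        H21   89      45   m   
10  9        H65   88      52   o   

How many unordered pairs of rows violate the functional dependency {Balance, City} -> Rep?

3

(Balance=6, City=H21): violating pairs (1,6), (1,9), (6,9) — 3 pairs.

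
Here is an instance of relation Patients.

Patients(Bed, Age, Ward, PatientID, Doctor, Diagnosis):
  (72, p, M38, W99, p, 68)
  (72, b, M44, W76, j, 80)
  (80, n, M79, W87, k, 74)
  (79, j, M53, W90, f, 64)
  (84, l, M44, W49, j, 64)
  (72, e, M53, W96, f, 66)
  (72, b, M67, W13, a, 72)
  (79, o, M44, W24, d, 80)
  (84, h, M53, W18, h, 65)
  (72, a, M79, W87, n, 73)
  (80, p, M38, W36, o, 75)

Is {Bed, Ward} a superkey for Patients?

Yes

All 11 rows have distinct {Bed, Ward} values, so {Bed, Ward} → (all attributes) holds and {Bed, Ward} is a superkey.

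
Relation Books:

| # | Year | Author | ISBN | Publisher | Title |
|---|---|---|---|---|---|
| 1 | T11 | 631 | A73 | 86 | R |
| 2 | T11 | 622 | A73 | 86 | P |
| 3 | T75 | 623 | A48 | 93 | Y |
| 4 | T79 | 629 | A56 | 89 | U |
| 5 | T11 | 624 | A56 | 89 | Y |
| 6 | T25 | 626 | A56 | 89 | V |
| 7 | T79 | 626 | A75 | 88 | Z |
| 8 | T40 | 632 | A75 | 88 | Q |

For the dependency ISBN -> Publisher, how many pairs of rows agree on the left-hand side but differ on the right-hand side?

ISBN=A73: all 2 rows agree on Publisher — 0 pairs.
ISBN=A56: all 3 rows agree on Publisher — 0 pairs.
ISBN=A75: all 2 rows agree on Publisher — 0 pairs.

0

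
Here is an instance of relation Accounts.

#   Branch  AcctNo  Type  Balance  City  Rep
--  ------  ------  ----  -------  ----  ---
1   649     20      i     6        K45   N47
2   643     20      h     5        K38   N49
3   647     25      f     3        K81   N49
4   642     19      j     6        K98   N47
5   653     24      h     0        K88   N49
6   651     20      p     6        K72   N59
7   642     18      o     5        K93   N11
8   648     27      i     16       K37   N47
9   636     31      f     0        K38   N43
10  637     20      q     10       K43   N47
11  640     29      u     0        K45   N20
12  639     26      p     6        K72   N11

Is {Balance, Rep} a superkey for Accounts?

Rows 1 and 4 have the same {Balance, Rep} value (Balance=6, Rep=N47) but are distinct tuples, so {Balance, Rep} does not determine every attribute — not a superkey.

No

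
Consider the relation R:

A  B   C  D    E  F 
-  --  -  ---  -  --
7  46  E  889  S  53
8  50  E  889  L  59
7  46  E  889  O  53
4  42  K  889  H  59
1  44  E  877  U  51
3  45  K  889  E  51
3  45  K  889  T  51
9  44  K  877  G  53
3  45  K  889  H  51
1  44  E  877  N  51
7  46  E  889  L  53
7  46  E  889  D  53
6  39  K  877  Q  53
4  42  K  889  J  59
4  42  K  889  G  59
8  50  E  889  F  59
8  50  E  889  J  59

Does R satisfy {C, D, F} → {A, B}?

(C=E, D=889, F=53): 4 rows → {A,B} = (7, 46), (7, 46), (7, 46), (7, 46) ✓
(C=E, D=889, F=59): 3 rows → {A,B} = (8, 50), (8, 50), (8, 50) ✓
(C=K, D=889, F=59): 3 rows → {A,B} = (4, 42), (4, 42), (4, 42) ✓
(C=E, D=877, F=51): 2 rows → {A,B} = (1, 44), (1, 44) ✓
(C=K, D=889, F=51): 3 rows → {A,B} = (3, 45), (3, 45), (3, 45) ✓
(C=K, D=877, F=53): 2 rows → {A,B} takes values {(9, 44), (6, 39)} — violation
Two rows agree on {C, D, F} but differ on {A, B}, so {C, D, F} → {A, B} does not hold.

No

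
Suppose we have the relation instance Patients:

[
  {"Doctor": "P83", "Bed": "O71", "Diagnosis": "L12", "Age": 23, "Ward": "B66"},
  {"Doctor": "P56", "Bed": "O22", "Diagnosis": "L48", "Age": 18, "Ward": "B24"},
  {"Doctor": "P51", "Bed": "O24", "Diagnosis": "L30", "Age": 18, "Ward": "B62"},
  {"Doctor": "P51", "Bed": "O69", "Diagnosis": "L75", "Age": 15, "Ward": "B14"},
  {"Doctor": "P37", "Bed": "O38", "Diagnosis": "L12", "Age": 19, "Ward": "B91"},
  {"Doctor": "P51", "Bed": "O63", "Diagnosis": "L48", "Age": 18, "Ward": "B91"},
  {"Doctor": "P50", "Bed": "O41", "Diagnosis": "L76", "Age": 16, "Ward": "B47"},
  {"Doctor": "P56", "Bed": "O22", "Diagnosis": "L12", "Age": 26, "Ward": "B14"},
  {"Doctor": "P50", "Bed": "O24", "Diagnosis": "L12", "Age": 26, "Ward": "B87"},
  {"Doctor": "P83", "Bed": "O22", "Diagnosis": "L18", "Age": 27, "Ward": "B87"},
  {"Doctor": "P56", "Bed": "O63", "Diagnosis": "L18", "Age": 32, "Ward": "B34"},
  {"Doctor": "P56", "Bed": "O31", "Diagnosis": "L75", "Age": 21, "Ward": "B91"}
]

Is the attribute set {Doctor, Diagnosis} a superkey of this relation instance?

Yes

All 12 rows have distinct {Doctor, Diagnosis} values, so {Doctor, Diagnosis} → (all attributes) holds and {Doctor, Diagnosis} is a superkey.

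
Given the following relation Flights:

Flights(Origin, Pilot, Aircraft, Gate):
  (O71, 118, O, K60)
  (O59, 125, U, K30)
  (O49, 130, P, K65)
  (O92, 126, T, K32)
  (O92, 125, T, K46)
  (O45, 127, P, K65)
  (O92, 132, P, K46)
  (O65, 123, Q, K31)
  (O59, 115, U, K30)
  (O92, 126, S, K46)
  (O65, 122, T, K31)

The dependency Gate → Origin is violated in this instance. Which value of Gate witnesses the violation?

K65

Gate=K60: 1 row → Origin = O71 ✓
Gate=K30: 2 rows → Origin = O59, O59 ✓
Gate=K65: 2 rows → Origin takes values {O49, O45} — violation
Gate=K32: 1 row → Origin = O92 ✓
Gate=K46: 3 rows → Origin = O92, O92, O92 ✓
Gate=K31: 2 rows → Origin = O65, O65 ✓
The only Gate value with inconsistent Origin is Gate=K65.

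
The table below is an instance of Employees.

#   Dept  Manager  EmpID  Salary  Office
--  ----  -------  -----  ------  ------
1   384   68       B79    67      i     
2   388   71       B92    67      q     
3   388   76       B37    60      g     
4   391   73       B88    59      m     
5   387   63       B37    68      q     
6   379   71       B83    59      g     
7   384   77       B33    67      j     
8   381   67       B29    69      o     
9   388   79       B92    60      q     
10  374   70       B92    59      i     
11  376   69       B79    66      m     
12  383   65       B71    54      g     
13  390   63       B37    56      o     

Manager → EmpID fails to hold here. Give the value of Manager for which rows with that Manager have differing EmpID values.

71

Manager=68: row 1 → EmpID = B79 ✓
Manager=71: rows 2, 6 → EmpID takes values {B92, B83} — violation
Manager=76: row 3 → EmpID = B37 ✓
Manager=73: row 4 → EmpID = B88 ✓
Manager=63: rows 5, 13 → EmpID = B37, B37 ✓
Manager=77: row 7 → EmpID = B33 ✓
Manager=67: row 8 → EmpID = B29 ✓
Manager=79: row 9 → EmpID = B92 ✓
Manager=70: row 10 → EmpID = B92 ✓
Manager=69: row 11 → EmpID = B79 ✓
Manager=65: row 12 → EmpID = B71 ✓
The only Manager value with inconsistent EmpID is Manager=71.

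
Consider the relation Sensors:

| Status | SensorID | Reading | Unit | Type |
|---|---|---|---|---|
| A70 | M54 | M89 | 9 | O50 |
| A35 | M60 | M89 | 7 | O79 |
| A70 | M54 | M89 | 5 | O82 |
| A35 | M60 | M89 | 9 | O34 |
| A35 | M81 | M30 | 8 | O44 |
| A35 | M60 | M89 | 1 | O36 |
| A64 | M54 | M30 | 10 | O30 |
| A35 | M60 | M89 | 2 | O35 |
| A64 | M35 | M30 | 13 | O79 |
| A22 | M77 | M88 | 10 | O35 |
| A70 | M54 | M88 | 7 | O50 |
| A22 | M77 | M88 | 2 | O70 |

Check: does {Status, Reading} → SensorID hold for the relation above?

No

(Status=A70, Reading=M89): 2 rows → SensorID = M54, M54 ✓
(Status=A35, Reading=M89): 4 rows → SensorID = M60, M60, M60, M60 ✓
(Status=A35, Reading=M30): 1 row → SensorID = M81 ✓
(Status=A64, Reading=M30): 2 rows → SensorID takes values {M54, M35} — violation
(Status=A22, Reading=M88): 2 rows → SensorID = M77, M77 ✓
(Status=A70, Reading=M88): 1 row → SensorID = M54 ✓
Two rows agree on {Status, Reading} but differ on SensorID, so {Status, Reading} → SensorID does not hold.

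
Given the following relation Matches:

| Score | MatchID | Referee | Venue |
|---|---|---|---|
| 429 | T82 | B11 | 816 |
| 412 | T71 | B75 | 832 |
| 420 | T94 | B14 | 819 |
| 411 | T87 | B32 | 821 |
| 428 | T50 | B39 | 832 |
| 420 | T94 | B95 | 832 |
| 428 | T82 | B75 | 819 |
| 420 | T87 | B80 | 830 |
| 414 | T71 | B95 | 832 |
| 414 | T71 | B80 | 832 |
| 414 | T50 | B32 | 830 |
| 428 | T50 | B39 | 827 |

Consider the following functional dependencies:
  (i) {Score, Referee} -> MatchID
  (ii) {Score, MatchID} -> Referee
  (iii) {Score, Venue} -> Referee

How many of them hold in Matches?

1

(i) {Score, Referee} -> MatchID: every LHS value maps to a single RHS value — holds.
(ii) {Score, MatchID} -> Referee: (Score=420, MatchID=T94): 2 rows → Referee takes values {B14, B95} — violation; (Score=414, MatchID=T71): 2 rows → Referee takes values {B95, B80} — violation — fails.
(iii) {Score, Venue} -> Referee: (Score=414, Venue=832): 2 rows → Referee takes values {B95, B80} — violation — fails.
1 of the 3 dependencies holds.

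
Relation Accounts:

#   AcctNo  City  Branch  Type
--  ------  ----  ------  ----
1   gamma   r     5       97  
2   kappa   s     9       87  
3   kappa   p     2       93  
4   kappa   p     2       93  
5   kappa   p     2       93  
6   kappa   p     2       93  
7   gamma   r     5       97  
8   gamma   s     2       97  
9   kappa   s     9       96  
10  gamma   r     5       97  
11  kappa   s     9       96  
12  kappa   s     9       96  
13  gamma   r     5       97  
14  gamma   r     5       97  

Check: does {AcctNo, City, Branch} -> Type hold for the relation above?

(AcctNo=gamma, City=r, Branch=5): rows 1, 7, 10, 13, 14 → Type = 97, 97, 97, 97, 97 ✓
(AcctNo=kappa, City=s, Branch=9): rows 2, 9, 11, 12 → Type takes values {87, 96} — violation
(AcctNo=kappa, City=p, Branch=2): rows 3, 4, 5, 6 → Type = 93, 93, 93, 93 ✓
(AcctNo=gamma, City=s, Branch=2): row 8 → Type = 97 ✓
Two rows agree on {AcctNo, City, Branch} but differ on Type, so {AcctNo, City, Branch} -> Type does not hold.

No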